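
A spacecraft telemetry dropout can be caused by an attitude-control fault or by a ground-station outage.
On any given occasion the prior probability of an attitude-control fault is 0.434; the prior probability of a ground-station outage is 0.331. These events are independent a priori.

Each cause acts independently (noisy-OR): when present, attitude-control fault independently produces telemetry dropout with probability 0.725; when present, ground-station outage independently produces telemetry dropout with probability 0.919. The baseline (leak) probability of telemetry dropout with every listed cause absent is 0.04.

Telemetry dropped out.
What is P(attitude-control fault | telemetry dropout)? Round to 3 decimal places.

Under noisy-OR, P(telemetry dropout | causes) = 1 − (1−0.04)·∏(1−qᵢ) over the active causes.
Weight on attitude-control fault=true, given the evidence: 0.213695 + 0.140582 = 0.354277
Normalizer over all consistent configurations: 0.04*0.566*0.669 + 0.92224*0.566*0.331 + 0.736*0.434*0.669 + 0.978616*0.434*0.331 = 0.542201
P(attitude-control fault | telemetry dropout) = 0.354277/0.542201 ≈ 0.653

P(attitude-control fault | telemetry dropout) ≈ 0.653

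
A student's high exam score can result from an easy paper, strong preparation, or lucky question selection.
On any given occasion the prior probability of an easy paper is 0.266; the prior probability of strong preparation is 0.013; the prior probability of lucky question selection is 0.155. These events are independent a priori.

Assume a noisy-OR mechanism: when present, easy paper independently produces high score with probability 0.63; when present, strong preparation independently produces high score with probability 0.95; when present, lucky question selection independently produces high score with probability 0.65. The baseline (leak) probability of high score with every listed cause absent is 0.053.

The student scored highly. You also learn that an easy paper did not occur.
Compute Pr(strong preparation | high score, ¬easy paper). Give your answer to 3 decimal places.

Pr(strong preparation | high score, ¬easy paper) ≈ 0.078

Under noisy-OR, P(high score | causes) = 1 − (1−0.053)·∏(1−qᵢ) over the active causes.
For the numerator, keep only strong preparation=true terms: 0.010465 + 0.001982 = 0.012447
Denominator P(high score | ¬easy paper): 0.053×0.987×0.845 + 0.66855×0.987×0.155 + 0.95265×0.013×0.845 + 0.983428×0.013×0.155 = 0.158928
Posterior = 0.012447 / 0.158928 ≈ 0.078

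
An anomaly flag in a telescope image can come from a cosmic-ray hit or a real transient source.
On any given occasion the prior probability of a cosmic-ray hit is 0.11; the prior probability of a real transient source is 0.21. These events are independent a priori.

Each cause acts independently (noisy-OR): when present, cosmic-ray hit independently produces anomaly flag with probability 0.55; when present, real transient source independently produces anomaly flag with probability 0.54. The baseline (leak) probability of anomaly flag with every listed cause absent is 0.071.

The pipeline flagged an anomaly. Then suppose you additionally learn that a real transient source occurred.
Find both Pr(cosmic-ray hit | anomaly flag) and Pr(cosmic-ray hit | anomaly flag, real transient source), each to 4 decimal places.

Pr(cosmic-ray hit | anomaly flag) ≈ 0.3061; Pr(cosmic-ray hit | anomaly flag, real transient source) ≈ 0.1484

Under noisy-OR, P(anomaly flag | causes) = 1 − (1−0.071)·∏(1−qᵢ) over the active causes.
P(anomaly flag) = 0.071·0.89·0.79 + 0.57266·0.89·0.21 + 0.58195·0.11·0.79 + 0.807697·0.11·0.21 = 0.049920 + 0.107030 + 0.050571 + 0.018658 = 0.226179
Restricting to configurations with cosmic-ray hit present: 0.050571 + 0.018658 = 0.069229.
So P(cosmic-ray hit | anomaly flag) = 0.069229/0.226179 ≈ 0.3061.

Now condition on the additional information:
Enumerate both values of cosmic-ray hit and weight by the priors:
  P(anomaly flag | real transient source) = 0.57266×0.89 + 0.807697×0.11
        = 0.509667 + 0.088847 = 0.598514
Configurations with cosmic-ray hit contribute 0.088847, so
  P(cosmic-ray hit | anomaly flag, real transient source) = 0.088847 / 0.598514 ≈ 0.1484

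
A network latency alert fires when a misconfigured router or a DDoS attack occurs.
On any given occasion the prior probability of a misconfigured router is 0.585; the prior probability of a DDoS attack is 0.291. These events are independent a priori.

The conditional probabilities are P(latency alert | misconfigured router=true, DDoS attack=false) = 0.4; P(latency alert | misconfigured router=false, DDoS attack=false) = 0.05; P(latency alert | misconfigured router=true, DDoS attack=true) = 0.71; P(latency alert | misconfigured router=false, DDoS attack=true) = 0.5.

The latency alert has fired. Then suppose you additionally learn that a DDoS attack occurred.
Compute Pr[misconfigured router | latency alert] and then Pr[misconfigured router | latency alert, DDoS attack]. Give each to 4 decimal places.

Numerator (weight on configurations with misconfigured router): 0.165906 + 0.120867 = 0.286773
Normalizer over all consistent configurations: 0.05*0.415*0.709 + 0.5*0.415*0.291 + 0.4*0.585*0.709 + 0.71*0.585*0.291 = 0.361867
Posterior = 0.286773 / 0.361867 ≈ 0.7925

Now also conditioning on DDoS attack=true:
Sum P(latency alert|·) weighted by the priors over both values of misconfigured router:
  P(latency alert | DDoS attack) = 0.5·0.415 + 0.71·0.585
        = 0.207500 + 0.415350 = 0.622850
The terms with misconfigured router present sum to 0.415350, so
  P(misconfigured router | latency alert, DDoS attack) = 0.415350 / 0.622850 ≈ 0.6669

Pr[misconfigured router | latency alert] ≈ 0.7925; Pr[misconfigured router | latency alert, DDoS attack] ≈ 0.6669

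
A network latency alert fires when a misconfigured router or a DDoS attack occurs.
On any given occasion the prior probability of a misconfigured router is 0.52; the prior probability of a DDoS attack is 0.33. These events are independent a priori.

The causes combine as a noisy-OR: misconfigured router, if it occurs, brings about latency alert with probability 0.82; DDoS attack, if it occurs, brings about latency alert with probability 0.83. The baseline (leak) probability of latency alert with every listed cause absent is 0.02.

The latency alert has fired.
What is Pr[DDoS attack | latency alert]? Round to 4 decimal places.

Pr[DDoS attack | latency alert] ≈ 0.5043

Under noisy-OR, P(latency alert | causes) = 1 − (1−0.02)·∏(1−qᵢ) over the active causes.
P(latency alert) = 0.02*0.48*0.67 + 0.8334*0.48*0.33 + 0.8236*0.52*0.67 + 0.970012*0.52*0.33 = 0.006432 + 0.132011 + 0.286942 + 0.166454 = 0.591839
Restricting to configurations with DDoS attack present: 0.132011 + 0.166454 = 0.298465.
Hence the posterior is 0.298465/0.591839 ≈ 0.5043.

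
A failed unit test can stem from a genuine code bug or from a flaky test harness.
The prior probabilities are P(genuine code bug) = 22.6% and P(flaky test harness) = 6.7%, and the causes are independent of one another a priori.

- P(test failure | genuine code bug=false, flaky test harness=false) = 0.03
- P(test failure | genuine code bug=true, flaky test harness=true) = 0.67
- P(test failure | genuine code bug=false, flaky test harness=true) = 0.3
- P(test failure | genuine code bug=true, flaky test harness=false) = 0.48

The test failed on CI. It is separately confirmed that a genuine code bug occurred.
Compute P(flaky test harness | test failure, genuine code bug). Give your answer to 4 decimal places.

P(flaky test harness | test failure, genuine code bug) ≈ 0.0911

Sum P(test failure|·) weighted by the priors over both values of flaky test harness:
  P(test failure | genuine code bug) = 0.48·0.933 + 0.67·0.067
        = 0.447840 + 0.044890 = 0.492730
The terms with flaky test harness present sum to 0.044890, so
  P(flaky test harness | test failure, genuine code bug) = 0.044890 / 0.492730 ≈ 0.0911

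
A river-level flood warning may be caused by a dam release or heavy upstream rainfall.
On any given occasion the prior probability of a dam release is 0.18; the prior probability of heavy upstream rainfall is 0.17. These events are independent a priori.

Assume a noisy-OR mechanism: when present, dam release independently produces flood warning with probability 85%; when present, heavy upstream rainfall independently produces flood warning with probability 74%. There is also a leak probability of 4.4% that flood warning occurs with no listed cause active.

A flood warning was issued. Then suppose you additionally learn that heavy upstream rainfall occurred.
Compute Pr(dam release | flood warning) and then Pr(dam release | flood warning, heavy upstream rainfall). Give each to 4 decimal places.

Pr(dam release | flood warning) ≈ 0.5389; Pr(dam release | flood warning, heavy upstream rainfall) ≈ 0.2195

Under noisy-OR, P(flood warning | causes) = 1 − (1−0.044)·∏(1−qᵢ) over the active causes.
Weight on dam release=true, given the evidence: 0.127976 + 0.029459 = 0.157435
Denominator P(flood warning): 0.044·0.82·0.83 + 0.75144·0.82·0.17 + 0.8566·0.18·0.83 + 0.962716·0.18·0.17 = 0.292132
P(dam release | flood warning) = 0.157435/0.292132 ≈ 0.5389

Now condition on the additional information:
Numerator (weight on configurations with dam release): 0.962716·0.18 = 0.173289
Denominator P(flood warning | heavy upstream rainfall): 0.75144·0.82 + 0.962716·0.18 = 0.789470
P(dam release | flood warning, heavy upstream rainfall) = 0.173289/0.789470 ≈ 0.2195
The drop from 0.5389 to 0.2195 is the explaining-away (discounting) effect.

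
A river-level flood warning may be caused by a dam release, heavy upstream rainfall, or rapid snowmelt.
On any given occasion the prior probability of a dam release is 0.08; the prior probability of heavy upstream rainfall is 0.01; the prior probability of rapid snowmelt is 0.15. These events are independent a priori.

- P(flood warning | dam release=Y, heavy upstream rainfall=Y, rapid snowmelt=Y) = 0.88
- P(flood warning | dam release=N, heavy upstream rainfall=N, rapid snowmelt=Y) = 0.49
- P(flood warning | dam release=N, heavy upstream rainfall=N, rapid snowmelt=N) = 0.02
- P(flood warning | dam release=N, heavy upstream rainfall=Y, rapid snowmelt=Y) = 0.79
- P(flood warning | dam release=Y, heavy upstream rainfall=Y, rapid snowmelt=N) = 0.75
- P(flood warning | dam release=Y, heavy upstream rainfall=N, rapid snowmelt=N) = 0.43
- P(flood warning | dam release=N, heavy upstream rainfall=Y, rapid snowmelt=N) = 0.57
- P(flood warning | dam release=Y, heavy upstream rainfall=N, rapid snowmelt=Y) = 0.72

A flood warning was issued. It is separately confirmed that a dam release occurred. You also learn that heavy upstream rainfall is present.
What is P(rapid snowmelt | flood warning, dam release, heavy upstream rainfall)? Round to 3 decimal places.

P(rapid snowmelt | flood warning, dam release, heavy upstream rainfall) ≈ 0.172

Numerator (weight on configurations with rapid snowmelt): 0.88*0.15 = 0.132000
Normalizer over all consistent configurations: 0.75*0.85 + 0.88*0.15 = 0.769500
P(rapid snowmelt | flood warning, dam release, heavy upstream rainfall) = 0.132000/0.769500 ≈ 0.172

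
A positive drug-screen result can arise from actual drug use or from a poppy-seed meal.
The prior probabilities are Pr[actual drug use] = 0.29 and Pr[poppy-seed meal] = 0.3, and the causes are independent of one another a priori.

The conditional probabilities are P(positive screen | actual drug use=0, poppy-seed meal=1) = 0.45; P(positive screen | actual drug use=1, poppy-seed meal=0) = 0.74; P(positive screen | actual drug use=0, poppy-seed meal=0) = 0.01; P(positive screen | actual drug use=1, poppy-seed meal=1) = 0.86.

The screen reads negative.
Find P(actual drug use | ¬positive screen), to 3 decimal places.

By total probability over the 4 (actual drug use, poppy-seed meal) configurations:
  P(¬positive screen) = 0.99*0.71*0.7 + 0.55*0.71*0.3 + 0.26*0.29*0.7 + 0.14*0.29*0.3
        = 0.492030 + 0.117150 + 0.052780 + 0.012180 = 0.674140
Configurations with actual drug use contribute 0.064960, so
  P(actual drug use | ¬positive screen) = 0.064960 / 0.674140 ≈ 0.096

P(actual drug use | ¬positive screen) ≈ 0.096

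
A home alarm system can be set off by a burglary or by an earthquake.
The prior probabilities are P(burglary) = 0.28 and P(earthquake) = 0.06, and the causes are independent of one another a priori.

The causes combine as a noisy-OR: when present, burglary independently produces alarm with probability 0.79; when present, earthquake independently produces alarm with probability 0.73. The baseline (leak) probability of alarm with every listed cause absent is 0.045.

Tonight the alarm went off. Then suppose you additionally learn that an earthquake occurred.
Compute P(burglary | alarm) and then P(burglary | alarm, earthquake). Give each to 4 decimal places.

P(burglary | alarm) ≈ 0.7835; P(burglary | alarm, earthquake) ≈ 0.3314

Under noisy-OR, P(alarm | causes) = 1 − (1−0.045)·∏(1−qᵢ) over the active causes.
Sum P(alarm|·) weighted by the priors over the 4 (burglary, earthquake) configurations:
  P(alarm) = 0.045*0.72*0.94 + 0.74215*0.72*0.06 + 0.79945*0.28*0.94 + 0.945852*0.28*0.06
        = 0.030456 + 0.032061 + 0.210415 + 0.015890 = 0.288822
Keeping only the burglary-present terms gives 0.226305, so
  P(burglary | alarm) = 0.226305 / 0.288822 ≈ 0.7835

Now condition on the additional information:
P(alarm | earthquake) = 0.74215*0.72 + 0.945852*0.28 = 0.534348 + 0.264839 = 0.799187
Restricting to configurations with burglary present: 0.945852*0.28 = 0.264839.
So P(burglary | alarm, earthquake) = 0.264839/0.799187 ≈ 0.3314.
This is intercausal reasoning (explaining away): once earthquake accounts for the alarm, burglary becomes less likely.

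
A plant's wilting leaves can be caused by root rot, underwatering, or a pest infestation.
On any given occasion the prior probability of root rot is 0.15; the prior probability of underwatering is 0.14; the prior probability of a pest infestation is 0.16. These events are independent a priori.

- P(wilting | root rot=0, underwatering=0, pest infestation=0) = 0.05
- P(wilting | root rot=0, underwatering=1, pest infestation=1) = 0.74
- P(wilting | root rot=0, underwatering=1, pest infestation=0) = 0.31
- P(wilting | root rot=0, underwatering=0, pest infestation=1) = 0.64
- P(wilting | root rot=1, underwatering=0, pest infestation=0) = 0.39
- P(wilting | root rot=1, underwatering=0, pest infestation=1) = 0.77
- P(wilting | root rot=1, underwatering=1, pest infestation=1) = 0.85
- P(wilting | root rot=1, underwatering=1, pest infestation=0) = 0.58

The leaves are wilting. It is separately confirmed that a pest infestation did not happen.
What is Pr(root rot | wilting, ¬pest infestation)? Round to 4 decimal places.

Weight on root rot=true, given the evidence: 0.050310 + 0.012180 = 0.062490
Denominator P(wilting | ¬pest infestation): 0.05·0.85·0.86 + 0.31·0.85·0.14 + 0.39·0.15·0.86 + 0.58·0.15·0.14 = 0.135930
Posterior = 0.062490 / 0.135930 ≈ 0.4597

Pr(root rot | wilting, ¬pest infestation) ≈ 0.4597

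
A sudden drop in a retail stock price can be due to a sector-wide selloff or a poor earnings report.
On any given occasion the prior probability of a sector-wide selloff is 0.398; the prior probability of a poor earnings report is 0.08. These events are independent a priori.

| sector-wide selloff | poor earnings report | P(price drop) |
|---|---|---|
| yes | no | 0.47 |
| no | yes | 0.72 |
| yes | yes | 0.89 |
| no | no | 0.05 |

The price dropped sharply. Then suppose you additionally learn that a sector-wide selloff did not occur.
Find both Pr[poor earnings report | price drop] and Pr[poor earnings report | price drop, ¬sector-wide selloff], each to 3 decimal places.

P(price drop) = 0.05*0.602*0.92 + 0.72*0.602*0.08 + 0.47*0.398*0.92 + 0.89*0.398*0.08 = 0.027692 + 0.034675 + 0.172095 + 0.028338 = 0.262800
Restricting to configurations with poor earnings report present: 0.034675 + 0.028338 = 0.063013.
So P(poor earnings report | price drop) = 0.063013/0.262800 ≈ 0.240.

Now condition on the additional information:
For the numerator, keep only poor earnings report=true terms: 0.72·0.08 = 0.057600
The normalizing constant is 0.05·0.92 + 0.72·0.08 = 0.103600
Posterior = 0.057600 / 0.103600 ≈ 0.556

Pr[poor earnings report | price drop] ≈ 0.240; Pr[poor earnings report | price drop, ¬sector-wide selloff] ≈ 0.556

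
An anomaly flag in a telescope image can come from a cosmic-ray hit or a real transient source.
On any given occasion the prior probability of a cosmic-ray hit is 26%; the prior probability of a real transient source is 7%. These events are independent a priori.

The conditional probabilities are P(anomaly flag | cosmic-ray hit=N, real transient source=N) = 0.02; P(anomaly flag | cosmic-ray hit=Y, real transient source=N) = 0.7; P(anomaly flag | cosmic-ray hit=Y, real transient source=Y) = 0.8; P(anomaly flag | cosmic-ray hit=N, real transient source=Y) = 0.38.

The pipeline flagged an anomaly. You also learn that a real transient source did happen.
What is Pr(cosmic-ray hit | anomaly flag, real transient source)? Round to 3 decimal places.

Pr(cosmic-ray hit | anomaly flag, real transient source) ≈ 0.425

For the numerator, keep only cosmic-ray hit=true terms: 0.8×0.26 = 0.208000
The normalizing constant is 0.38×0.74 + 0.8×0.26 = 0.489200
P(cosmic-ray hit | anomaly flag, real transient source) = 0.208000/0.489200 ≈ 0.425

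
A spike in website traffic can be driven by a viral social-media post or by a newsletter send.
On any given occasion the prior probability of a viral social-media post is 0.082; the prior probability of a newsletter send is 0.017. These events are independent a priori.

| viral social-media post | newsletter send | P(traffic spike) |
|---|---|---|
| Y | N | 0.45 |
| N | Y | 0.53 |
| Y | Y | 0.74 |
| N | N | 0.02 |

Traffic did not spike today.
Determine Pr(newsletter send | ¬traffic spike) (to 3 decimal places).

Pr(newsletter send | ¬traffic spike) ≈ 0.008

P(¬traffic spike) = 0.98*0.918*0.983 + 0.47*0.918*0.017 + 0.55*0.082*0.983 + 0.26*0.082*0.017 = 0.884346 + 0.007335 + 0.044333 + 0.000362 = 0.936376
Restricting to configurations with newsletter send present: 0.007335 + 0.000362 = 0.007697.
Hence the posterior is 0.007697/0.936376 ≈ 0.008.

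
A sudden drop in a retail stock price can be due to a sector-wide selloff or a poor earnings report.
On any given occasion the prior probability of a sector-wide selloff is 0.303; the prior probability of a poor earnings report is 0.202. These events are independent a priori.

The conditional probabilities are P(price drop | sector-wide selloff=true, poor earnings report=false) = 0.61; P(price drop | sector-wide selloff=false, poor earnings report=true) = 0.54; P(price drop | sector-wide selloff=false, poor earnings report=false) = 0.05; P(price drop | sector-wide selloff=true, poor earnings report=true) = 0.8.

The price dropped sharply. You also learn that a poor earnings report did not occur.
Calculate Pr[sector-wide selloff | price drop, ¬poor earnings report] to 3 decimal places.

P(price drop | ¬poor earnings report) = 0.05×0.697 + 0.61×0.303 = 0.034850 + 0.184830 = 0.219680
Of this, 0.184830 comes from 0.61×0.303 (the sector-wide selloff=true cases).
P(sector-wide selloff | price drop, ¬poor earnings report) = 0.184830 / 0.219680 ≈ 0.841

Pr[sector-wide selloff | price drop, ¬poor earnings report] ≈ 0.841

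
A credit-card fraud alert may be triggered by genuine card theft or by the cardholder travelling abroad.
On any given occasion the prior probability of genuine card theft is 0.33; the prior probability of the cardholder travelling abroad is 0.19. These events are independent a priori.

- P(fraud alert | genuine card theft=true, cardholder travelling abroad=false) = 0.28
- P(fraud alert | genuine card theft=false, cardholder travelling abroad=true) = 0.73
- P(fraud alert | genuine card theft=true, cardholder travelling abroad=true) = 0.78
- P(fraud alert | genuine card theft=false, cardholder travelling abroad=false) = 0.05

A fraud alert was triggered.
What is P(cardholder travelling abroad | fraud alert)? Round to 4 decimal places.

Weight on cardholder travelling abroad=true, given the evidence: 0.092929 + 0.048906 = 0.141835
Normalizer over all consistent configurations: 0.05×0.67×0.81 + 0.73×0.67×0.19 + 0.28×0.33×0.81 + 0.78×0.33×0.19 = 0.243814
P(cardholder travelling abroad | fraud alert) = 0.141835/0.243814 ≈ 0.5817

P(cardholder travelling abroad | fraud alert) ≈ 0.5817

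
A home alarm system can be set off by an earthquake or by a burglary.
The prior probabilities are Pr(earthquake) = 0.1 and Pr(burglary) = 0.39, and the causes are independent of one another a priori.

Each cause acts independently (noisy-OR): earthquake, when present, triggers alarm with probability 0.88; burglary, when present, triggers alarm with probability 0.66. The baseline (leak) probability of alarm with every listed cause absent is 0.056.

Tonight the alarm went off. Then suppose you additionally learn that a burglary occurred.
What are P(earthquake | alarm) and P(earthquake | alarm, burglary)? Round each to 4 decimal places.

P(earthquake | alarm) ≈ 0.2539; P(earthquake | alarm, burglary) ≈ 0.1359

Under noisy-OR, P(alarm | causes) = 1 − (1−0.056)·∏(1−qᵢ) over the active causes.
P(alarm) = 0.056×0.9×0.61 + 0.67904×0.9×0.39 + 0.88672×0.1×0.61 + 0.961485×0.1×0.39 = 0.030744 + 0.238343 + 0.054090 + 0.037498 = 0.360675
The earthquake-present share is 0.054090 + 0.037498 = 0.091588.
So P(earthquake | alarm) = 0.091588/0.360675 ≈ 0.2539.

Now condition on the additional information:
Weight on earthquake=true, given the evidence: 0.961485×0.1 = 0.096149
The normalizing constant is 0.67904×0.9 + 0.961485×0.1 = 0.707285
P(earthquake | alarm, burglary) = 0.096149/0.707285 ≈ 0.1359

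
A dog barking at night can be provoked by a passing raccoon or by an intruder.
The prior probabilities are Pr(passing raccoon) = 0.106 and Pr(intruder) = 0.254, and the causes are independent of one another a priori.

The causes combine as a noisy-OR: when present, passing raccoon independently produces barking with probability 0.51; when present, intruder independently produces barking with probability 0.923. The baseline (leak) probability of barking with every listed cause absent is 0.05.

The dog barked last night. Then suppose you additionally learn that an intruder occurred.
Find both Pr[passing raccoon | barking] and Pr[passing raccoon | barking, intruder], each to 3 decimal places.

Pr[passing raccoon | barking] ≈ 0.219; Pr[passing raccoon | barking, intruder] ≈ 0.110

Under noisy-OR, P(barking | causes) = 1 − (1−0.05)·∏(1−qᵢ) over the active causes.
P(barking) = 0.05·0.894·0.746 + 0.92685·0.894·0.254 + 0.5345·0.106·0.746 + 0.964156·0.106·0.254 = 0.033346 + 0.210465 + 0.042266 + 0.025959 = 0.312036
The passing raccoon-present share is 0.042266 + 0.025959 = 0.068225.
P(passing raccoon | barking) = 0.068225 / 0.312036 ≈ 0.219

With the extra evidence:
P(barking | intruder) = 0.92685·0.894 + 0.964156·0.106 = 0.828604 + 0.102201 = 0.930805
The passing raccoon-present share is 0.964156·0.106 = 0.102201.
Hence the posterior is 0.102201/0.930805 ≈ 0.110.
The drop from 0.219 to 0.110 is the explaining-away (discounting) effect.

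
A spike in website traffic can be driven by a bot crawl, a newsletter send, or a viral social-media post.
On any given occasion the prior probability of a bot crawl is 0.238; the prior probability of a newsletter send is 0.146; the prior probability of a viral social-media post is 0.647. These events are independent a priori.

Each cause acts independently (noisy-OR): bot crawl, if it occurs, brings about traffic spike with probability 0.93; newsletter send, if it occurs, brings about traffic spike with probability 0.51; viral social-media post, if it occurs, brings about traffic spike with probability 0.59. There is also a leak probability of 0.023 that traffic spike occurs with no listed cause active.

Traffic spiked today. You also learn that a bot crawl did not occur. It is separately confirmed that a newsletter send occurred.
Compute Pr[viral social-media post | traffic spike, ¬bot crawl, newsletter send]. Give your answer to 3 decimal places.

Under noisy-OR, P(traffic spike | causes) = 1 − (1−0.023)·∏(1−qᵢ) over the active causes.
Numerator (weight on configurations with viral social-media post): 0.803721·0.647 = 0.520007
Normalizer over all consistent configurations: 0.52127·0.353 + 0.803721·0.647 = 0.704015
Posterior = 0.520007 / 0.704015 ≈ 0.739

Pr[viral social-media post | traffic spike, ¬bot crawl, newsletter send] ≈ 0.739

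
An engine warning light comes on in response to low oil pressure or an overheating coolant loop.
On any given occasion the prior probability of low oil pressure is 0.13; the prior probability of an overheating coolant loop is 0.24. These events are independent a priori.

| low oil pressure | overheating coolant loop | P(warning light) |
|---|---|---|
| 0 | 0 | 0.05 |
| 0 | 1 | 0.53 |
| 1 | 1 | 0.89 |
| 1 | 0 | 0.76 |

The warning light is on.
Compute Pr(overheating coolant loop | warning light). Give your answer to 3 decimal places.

Weight on overheating coolant loop=true, given the evidence: 0.110664 + 0.027768 = 0.138432
The normalizing constant is 0.05*0.87*0.76 + 0.53*0.87*0.24 + 0.76*0.13*0.76 + 0.89*0.13*0.24 = 0.246580
Posterior = 0.138432 / 0.246580 ≈ 0.561

Pr(overheating coolant loop | warning light) ≈ 0.561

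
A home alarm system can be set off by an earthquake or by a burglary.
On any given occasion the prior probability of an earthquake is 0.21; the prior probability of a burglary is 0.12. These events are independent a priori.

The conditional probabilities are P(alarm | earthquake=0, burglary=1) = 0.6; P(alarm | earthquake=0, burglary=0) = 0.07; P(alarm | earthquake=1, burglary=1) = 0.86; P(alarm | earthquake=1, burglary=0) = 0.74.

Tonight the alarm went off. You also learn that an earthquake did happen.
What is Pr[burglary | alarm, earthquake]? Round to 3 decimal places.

P(alarm | earthquake) = 0.74*0.88 + 0.86*0.12 = 0.651200 + 0.103200 = 0.754400
Restricting to configurations with burglary present: 0.86*0.12 = 0.103200.
Hence the posterior is 0.103200/0.754400 ≈ 0.137.

Pr[burglary | alarm, earthquake] ≈ 0.137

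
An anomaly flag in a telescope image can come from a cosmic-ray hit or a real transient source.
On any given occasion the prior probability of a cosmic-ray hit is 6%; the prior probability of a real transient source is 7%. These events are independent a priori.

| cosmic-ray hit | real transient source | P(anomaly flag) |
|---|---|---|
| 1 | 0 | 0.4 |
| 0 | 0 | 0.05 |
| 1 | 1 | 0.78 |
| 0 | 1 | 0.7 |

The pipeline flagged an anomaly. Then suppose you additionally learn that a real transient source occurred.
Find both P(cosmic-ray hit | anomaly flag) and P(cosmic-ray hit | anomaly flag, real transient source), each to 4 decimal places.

By total probability over the 4 (cosmic-ray hit, real transient source) configurations:
  P(anomaly flag) = 0.05·0.94·0.93 + 0.7·0.94·0.07 + 0.4·0.06·0.93 + 0.78·0.06·0.07
        = 0.043710 + 0.046060 + 0.022320 + 0.003276 = 0.115366
Keeping only the cosmic-ray hit-present terms gives 0.025596, so
  P(cosmic-ray hit | anomaly flag) = 0.025596 / 0.115366 ≈ 0.2219

Now also conditioning on real transient source=true:
P(anomaly flag | real transient source) = 0.7·0.94 + 0.78·0.06 = 0.658000 + 0.046800 = 0.704800
Restricting to configurations with cosmic-ray hit present: 0.78·0.06 = 0.046800.
So P(cosmic-ray hit | anomaly flag, real transient source) = 0.046800/0.704800 ≈ 0.0664.
— real transient source explains away the evidence for cosmic-ray hit.

P(cosmic-ray hit | anomaly flag) ≈ 0.2219; P(cosmic-ray hit | anomaly flag, real transient source) ≈ 0.0664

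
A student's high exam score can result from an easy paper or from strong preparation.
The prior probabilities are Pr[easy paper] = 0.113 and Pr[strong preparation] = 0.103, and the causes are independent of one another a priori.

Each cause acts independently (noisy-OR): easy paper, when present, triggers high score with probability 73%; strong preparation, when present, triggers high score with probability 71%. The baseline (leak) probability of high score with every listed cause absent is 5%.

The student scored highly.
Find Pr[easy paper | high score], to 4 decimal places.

Under noisy-OR, P(high score | causes) = 1 − (1−0.05)·∏(1−qᵢ) over the active causes.
Sum P(high score|·) weighted by the priors over the 4 (easy paper, strong preparation) configurations:
  P(high score) = 0.05×0.887×0.897 + 0.7245×0.887×0.103 + 0.7435×0.113×0.897 + 0.925615×0.113×0.103
        = 0.039782 + 0.066191 + 0.075362 + 0.010773 = 0.192108
The terms with easy paper present sum to 0.086135, so
  P(easy paper | high score) = 0.086135 / 0.192108 ≈ 0.4484

Pr[easy paper | high score] ≈ 0.4484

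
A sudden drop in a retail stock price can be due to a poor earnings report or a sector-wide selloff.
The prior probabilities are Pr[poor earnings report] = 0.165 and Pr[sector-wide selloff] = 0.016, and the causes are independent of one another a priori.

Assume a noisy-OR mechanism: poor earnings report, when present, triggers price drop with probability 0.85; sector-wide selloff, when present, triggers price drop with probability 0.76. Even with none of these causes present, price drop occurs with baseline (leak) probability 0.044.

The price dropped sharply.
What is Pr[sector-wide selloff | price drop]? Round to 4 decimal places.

Under noisy-OR, P(price drop | causes) = 1 − (1−0.044)·∏(1−qᵢ) over the active causes.
Weight on sector-wide selloff=true, given the evidence: 0.010295 + 0.002549 = 0.012844
Normalizer over all consistent configurations: 0.044*0.835*0.984 + 0.77056*0.835*0.016 + 0.8566*0.165*0.984 + 0.965584*0.165*0.016 = 0.188074
P(sector-wide selloff | price drop) = 0.012844/0.188074 ≈ 0.0683

Pr[sector-wide selloff | price drop] ≈ 0.0683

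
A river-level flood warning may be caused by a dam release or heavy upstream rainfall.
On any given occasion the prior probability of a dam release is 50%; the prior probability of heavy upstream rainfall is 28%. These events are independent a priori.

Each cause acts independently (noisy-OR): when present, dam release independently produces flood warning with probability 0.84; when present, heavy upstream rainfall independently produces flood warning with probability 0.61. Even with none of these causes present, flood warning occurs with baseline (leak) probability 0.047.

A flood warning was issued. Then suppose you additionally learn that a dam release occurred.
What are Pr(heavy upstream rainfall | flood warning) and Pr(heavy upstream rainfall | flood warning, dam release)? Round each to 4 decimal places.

Under noisy-OR, P(flood warning | causes) = 1 − (1−0.047)·∏(1−qᵢ) over the active causes.
P(flood warning) = 0.047·0.5·0.72 + 0.62833·0.5·0.28 + 0.84752·0.5·0.72 + 0.940533·0.5·0.28 = 0.016920 + 0.087966 + 0.305107 + 0.131675 = 0.541668
Of this, 0.219641 comes from 0.087966 + 0.131675 (the heavy upstream rainfall=true cases).
P(heavy upstream rainfall | flood warning) = 0.219641 / 0.541668 ≈ 0.4055

Now condition on the additional information:
By total probability over both values of heavy upstream rainfall:
  P(flood warning | dam release) = 0.84752·0.72 + 0.940533·0.28
        = 0.610214 + 0.263349 = 0.873563
Keeping only the heavy upstream rainfall-present terms gives 0.263349, so
  P(heavy upstream rainfall | flood warning, dam release) = 0.263349 / 0.873563 ≈ 0.3015
This is intercausal reasoning (explaining away): once dam release accounts for the flood warning, heavy upstream rainfall becomes less likely.

Pr(heavy upstream rainfall | flood warning) ≈ 0.4055; Pr(heavy upstream rainfall | flood warning, dam release) ≈ 0.3015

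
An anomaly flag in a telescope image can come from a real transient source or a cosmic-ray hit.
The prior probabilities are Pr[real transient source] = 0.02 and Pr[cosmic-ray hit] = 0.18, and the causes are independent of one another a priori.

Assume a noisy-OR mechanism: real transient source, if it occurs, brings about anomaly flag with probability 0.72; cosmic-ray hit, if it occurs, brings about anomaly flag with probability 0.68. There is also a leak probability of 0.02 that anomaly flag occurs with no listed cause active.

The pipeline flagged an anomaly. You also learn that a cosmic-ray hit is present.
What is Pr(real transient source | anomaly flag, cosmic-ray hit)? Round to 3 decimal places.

Under noisy-OR, P(anomaly flag | causes) = 1 − (1−0.02)·∏(1−qᵢ) over the active causes.
Enumerate both values of real transient source and weight by the priors:
  P(anomaly flag | cosmic-ray hit) = 0.6864*0.98 + 0.912192*0.02
        = 0.672672 + 0.018244 = 0.690916
The terms with real transient source present sum to 0.018244, so
  P(real transient source | anomaly flag, cosmic-ray hit) = 0.018244 / 0.690916 ≈ 0.026

Pr(real transient source | anomaly flag, cosmic-ray hit) ≈ 0.026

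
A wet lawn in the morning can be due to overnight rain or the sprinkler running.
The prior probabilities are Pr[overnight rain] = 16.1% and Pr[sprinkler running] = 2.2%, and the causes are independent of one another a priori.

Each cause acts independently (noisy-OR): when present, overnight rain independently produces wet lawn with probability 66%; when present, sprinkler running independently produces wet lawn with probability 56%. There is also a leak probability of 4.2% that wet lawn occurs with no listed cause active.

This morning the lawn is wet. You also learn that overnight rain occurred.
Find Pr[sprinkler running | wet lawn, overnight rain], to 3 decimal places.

Under noisy-OR, P(wet lawn | causes) = 1 − (1−0.042)·∏(1−qᵢ) over the active causes.
P(wet lawn | overnight rain) = 0.67428·0.978 + 0.856683·0.022 = 0.659446 + 0.018847 = 0.678293
Restricting to configurations with sprinkler running present: 0.856683·0.022 = 0.018847.
P(sprinkler running | wet lawn, overnight rain) = 0.018847 / 0.678293 ≈ 0.028

Pr[sprinkler running | wet lawn, overnight rain] ≈ 0.028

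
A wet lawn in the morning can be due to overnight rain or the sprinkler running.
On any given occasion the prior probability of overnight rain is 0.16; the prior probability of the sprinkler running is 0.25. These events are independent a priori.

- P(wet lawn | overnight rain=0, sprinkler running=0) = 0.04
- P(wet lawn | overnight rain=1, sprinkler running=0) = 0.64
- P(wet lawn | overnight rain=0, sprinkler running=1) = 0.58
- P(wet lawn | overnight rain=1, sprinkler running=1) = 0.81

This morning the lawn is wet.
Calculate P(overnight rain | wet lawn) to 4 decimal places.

Enumerate the 4 (overnight rain, sprinkler running) configurations and weight by the priors:
  P(wet lawn) = 0.04*0.84*0.75 + 0.58*0.84*0.25 + 0.64*0.16*0.75 + 0.81*0.16*0.25
        = 0.025200 + 0.121800 + 0.076800 + 0.032400 = 0.256200
Keeping only the overnight rain-present terms gives 0.109200, so
  P(overnight rain | wet lawn) = 0.109200 / 0.256200 ≈ 0.4262

P(overnight rain | wet lawn) ≈ 0.4262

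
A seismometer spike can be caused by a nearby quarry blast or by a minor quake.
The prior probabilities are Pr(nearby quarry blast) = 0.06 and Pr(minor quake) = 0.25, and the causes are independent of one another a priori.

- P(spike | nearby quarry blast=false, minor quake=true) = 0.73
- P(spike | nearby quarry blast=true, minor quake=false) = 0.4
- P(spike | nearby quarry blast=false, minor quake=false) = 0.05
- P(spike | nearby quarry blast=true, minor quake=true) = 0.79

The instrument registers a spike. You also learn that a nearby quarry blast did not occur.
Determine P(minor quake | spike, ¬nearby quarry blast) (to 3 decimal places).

Sum P(spike|·) weighted by the priors over both values of minor quake:
  P(spike | ¬nearby quarry blast) = 0.05·0.75 + 0.73·0.25
        = 0.037500 + 0.182500 = 0.220000
Configurations with minor quake contribute 0.182500, so
  P(minor quake | spike, ¬nearby quarry blast) = 0.182500 / 0.220000 ≈ 0.830

P(minor quake | spike, ¬nearby quarry blast) ≈ 0.830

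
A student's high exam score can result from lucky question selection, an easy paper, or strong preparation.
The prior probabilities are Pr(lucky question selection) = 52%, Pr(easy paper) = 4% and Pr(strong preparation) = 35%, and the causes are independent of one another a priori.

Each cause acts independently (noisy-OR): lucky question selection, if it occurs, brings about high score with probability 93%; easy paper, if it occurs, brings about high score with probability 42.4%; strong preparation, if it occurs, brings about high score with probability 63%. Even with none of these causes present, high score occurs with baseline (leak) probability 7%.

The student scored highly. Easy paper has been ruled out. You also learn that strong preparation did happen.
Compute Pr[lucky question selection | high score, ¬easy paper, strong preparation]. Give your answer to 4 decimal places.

Pr[lucky question selection | high score, ¬easy paper, strong preparation] ≈ 0.6171

Under noisy-OR, P(high score | causes) = 1 − (1−0.07)·∏(1−qᵢ) over the active causes.
Enumerate both values of lucky question selection and weight by the priors:
  P(high score | ¬easy paper, strong preparation) = 0.6559×0.48 + 0.975913×0.52
        = 0.314832 + 0.507475 = 0.822307
Configurations with lucky question selection contribute 0.507475, so
  P(lucky question selection | high score, ¬easy paper, strong preparation) = 0.507475 / 0.822307 ≈ 0.6171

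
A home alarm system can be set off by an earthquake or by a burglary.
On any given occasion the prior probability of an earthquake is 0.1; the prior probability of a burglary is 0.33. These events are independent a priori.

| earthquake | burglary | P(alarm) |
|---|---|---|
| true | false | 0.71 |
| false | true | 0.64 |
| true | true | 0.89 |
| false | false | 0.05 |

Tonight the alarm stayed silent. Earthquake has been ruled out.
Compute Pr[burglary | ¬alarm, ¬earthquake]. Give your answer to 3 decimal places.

Pr[burglary | ¬alarm, ¬earthquake] ≈ 0.157

Sum P(¬alarm|·) weighted by the priors over both values of burglary:
  P(¬alarm | ¬earthquake) = 0.95×0.67 + 0.36×0.33
        = 0.636500 + 0.118800 = 0.755300
Configurations with burglary contribute 0.118800, so
  P(burglary | ¬alarm, ¬earthquake) = 0.118800 / 0.755300 ≈ 0.157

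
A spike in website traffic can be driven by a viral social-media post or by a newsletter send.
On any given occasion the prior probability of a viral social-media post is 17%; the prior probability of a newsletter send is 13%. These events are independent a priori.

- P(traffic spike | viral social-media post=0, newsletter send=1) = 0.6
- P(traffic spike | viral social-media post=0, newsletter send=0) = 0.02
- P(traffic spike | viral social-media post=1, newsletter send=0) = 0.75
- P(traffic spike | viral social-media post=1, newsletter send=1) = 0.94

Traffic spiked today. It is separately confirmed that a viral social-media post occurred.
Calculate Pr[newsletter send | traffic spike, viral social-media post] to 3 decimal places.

Pr[newsletter send | traffic spike, viral social-media post] ≈ 0.158

P(traffic spike | viral social-media post) = 0.75×0.87 + 0.94×0.13 = 0.652500 + 0.122200 = 0.774700
Of this, 0.122200 comes from 0.94×0.13 (the newsletter send=true cases).
So P(newsletter send | traffic spike, viral social-media post) = 0.122200/0.774700 ≈ 0.158.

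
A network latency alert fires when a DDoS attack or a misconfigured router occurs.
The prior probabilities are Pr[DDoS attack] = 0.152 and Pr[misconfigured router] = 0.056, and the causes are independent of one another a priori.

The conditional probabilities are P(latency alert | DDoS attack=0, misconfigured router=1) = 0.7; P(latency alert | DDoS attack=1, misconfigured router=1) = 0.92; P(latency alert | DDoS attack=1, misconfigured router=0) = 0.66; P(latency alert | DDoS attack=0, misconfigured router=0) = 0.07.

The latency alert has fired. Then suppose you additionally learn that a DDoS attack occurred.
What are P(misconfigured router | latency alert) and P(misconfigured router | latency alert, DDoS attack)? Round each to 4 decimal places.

Weight on misconfigured router=true, given the evidence: 0.033242 + 0.007831 = 0.041073
Normalizer over all consistent configurations: 0.07×0.848×0.944 + 0.7×0.848×0.056 + 0.66×0.152×0.944 + 0.92×0.152×0.056 = 0.191811
Posterior = 0.041073 / 0.191811 ≈ 0.2141

Now also conditioning on DDoS attack=true:
Weight on misconfigured router=true, given the evidence: 0.92·0.056 = 0.051520
Denominator P(latency alert | DDoS attack): 0.66·0.944 + 0.92·0.056 = 0.674560
P(misconfigured router | latency alert, DDoS attack) = 0.051520/0.674560 ≈ 0.0764

P(misconfigured router | latency alert) ≈ 0.2141; P(misconfigured router | latency alert, DDoS attack) ≈ 0.0764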